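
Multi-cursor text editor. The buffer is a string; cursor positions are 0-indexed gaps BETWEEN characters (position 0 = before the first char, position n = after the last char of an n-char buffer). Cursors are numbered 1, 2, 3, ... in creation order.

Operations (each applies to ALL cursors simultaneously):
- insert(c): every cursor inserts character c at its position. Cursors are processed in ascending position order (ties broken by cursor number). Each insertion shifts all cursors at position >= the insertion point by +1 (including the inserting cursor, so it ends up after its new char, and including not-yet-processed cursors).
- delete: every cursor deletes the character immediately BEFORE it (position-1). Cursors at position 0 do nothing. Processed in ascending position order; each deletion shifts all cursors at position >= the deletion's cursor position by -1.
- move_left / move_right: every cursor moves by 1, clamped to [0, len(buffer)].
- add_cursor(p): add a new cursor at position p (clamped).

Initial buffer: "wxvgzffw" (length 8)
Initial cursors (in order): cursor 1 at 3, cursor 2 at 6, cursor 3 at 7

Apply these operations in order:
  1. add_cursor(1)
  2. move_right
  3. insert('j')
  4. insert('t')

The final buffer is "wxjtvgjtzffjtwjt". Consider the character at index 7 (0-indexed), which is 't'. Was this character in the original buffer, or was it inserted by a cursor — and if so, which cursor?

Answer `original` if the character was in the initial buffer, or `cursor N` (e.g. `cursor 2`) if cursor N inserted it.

After op 1 (add_cursor(1)): buffer="wxvgzffw" (len 8), cursors c4@1 c1@3 c2@6 c3@7, authorship ........
After op 2 (move_right): buffer="wxvgzffw" (len 8), cursors c4@2 c1@4 c2@7 c3@8, authorship ........
After op 3 (insert('j')): buffer="wxjvgjzffjwj" (len 12), cursors c4@3 c1@6 c2@10 c3@12, authorship ..4..1...2.3
After op 4 (insert('t')): buffer="wxjtvgjtzffjtwjt" (len 16), cursors c4@4 c1@8 c2@13 c3@16, authorship ..44..11...22.33
Authorship (.=original, N=cursor N): . . 4 4 . . 1 1 . . . 2 2 . 3 3
Index 7: author = 1

Answer: cursor 1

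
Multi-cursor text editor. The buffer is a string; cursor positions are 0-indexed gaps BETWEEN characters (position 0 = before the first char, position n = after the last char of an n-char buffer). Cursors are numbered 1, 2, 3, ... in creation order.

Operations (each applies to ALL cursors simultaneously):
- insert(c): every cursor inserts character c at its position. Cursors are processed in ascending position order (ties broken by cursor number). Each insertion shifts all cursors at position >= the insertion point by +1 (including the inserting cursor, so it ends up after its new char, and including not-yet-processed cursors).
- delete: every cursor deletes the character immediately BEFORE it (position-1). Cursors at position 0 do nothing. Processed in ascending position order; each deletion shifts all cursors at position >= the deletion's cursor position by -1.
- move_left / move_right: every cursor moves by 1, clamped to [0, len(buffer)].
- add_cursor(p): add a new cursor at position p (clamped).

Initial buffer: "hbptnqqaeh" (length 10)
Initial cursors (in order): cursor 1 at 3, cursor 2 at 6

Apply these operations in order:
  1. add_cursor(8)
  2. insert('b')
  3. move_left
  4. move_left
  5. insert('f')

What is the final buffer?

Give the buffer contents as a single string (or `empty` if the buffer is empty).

Answer: hbfpbtnfqbqfabeh

Derivation:
After op 1 (add_cursor(8)): buffer="hbptnqqaeh" (len 10), cursors c1@3 c2@6 c3@8, authorship ..........
After op 2 (insert('b')): buffer="hbpbtnqbqabeh" (len 13), cursors c1@4 c2@8 c3@11, authorship ...1...2..3..
After op 3 (move_left): buffer="hbpbtnqbqabeh" (len 13), cursors c1@3 c2@7 c3@10, authorship ...1...2..3..
After op 4 (move_left): buffer="hbpbtnqbqabeh" (len 13), cursors c1@2 c2@6 c3@9, authorship ...1...2..3..
After op 5 (insert('f')): buffer="hbfpbtnfqbqfabeh" (len 16), cursors c1@3 c2@8 c3@12, authorship ..1.1..2.2.3.3..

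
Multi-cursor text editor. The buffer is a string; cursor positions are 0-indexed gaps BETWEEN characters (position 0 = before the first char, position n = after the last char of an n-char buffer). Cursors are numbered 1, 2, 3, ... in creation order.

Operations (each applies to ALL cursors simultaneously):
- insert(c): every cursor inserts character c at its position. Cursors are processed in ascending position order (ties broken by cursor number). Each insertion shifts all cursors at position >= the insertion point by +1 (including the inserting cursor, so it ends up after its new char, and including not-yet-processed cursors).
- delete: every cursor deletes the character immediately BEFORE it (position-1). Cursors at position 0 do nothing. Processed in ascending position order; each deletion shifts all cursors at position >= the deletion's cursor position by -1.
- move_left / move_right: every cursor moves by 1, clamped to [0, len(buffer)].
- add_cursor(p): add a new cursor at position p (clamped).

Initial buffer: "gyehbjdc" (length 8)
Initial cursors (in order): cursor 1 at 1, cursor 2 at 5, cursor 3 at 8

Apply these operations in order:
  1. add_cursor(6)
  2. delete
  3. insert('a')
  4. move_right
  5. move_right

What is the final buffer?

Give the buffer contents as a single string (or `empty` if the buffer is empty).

Answer: ayehaada

Derivation:
After op 1 (add_cursor(6)): buffer="gyehbjdc" (len 8), cursors c1@1 c2@5 c4@6 c3@8, authorship ........
After op 2 (delete): buffer="yehd" (len 4), cursors c1@0 c2@3 c4@3 c3@4, authorship ....
After op 3 (insert('a')): buffer="ayehaada" (len 8), cursors c1@1 c2@6 c4@6 c3@8, authorship 1...24.3
After op 4 (move_right): buffer="ayehaada" (len 8), cursors c1@2 c2@7 c4@7 c3@8, authorship 1...24.3
After op 5 (move_right): buffer="ayehaada" (len 8), cursors c1@3 c2@8 c3@8 c4@8, authorship 1...24.3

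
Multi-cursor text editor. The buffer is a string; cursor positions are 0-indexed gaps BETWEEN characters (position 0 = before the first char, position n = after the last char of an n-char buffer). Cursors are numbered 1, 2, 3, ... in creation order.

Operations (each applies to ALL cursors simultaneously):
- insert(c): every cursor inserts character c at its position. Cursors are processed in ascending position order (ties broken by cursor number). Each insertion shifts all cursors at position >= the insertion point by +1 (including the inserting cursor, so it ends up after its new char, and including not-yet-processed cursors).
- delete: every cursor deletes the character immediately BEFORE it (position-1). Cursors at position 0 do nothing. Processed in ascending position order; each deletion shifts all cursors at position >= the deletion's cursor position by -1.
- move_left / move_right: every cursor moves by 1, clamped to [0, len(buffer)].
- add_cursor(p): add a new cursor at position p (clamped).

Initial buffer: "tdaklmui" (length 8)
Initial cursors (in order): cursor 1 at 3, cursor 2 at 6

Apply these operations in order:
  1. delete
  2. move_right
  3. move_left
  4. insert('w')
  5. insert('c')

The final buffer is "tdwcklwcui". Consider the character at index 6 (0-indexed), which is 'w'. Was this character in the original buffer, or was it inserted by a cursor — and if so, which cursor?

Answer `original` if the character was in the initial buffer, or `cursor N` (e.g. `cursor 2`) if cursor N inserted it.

Answer: cursor 2

Derivation:
After op 1 (delete): buffer="tdklui" (len 6), cursors c1@2 c2@4, authorship ......
After op 2 (move_right): buffer="tdklui" (len 6), cursors c1@3 c2@5, authorship ......
After op 3 (move_left): buffer="tdklui" (len 6), cursors c1@2 c2@4, authorship ......
After op 4 (insert('w')): buffer="tdwklwui" (len 8), cursors c1@3 c2@6, authorship ..1..2..
After op 5 (insert('c')): buffer="tdwcklwcui" (len 10), cursors c1@4 c2@8, authorship ..11..22..
Authorship (.=original, N=cursor N): . . 1 1 . . 2 2 . .
Index 6: author = 2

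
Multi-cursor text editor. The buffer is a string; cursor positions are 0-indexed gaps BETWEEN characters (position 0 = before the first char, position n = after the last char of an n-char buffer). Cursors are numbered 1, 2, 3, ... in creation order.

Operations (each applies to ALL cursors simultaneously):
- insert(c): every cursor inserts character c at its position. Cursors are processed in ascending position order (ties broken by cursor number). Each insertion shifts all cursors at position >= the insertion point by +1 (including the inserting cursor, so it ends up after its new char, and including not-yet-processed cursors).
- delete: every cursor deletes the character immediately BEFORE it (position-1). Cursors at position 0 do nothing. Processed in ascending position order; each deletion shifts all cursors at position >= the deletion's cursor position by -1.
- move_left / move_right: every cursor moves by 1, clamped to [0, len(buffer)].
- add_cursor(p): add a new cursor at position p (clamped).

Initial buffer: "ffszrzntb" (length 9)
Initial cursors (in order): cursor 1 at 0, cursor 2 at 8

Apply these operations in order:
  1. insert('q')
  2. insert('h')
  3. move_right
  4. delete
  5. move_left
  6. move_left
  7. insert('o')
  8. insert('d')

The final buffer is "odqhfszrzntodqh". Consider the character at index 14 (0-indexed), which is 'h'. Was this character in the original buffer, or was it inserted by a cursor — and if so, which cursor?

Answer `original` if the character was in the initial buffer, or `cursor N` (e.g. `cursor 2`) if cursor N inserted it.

Answer: cursor 2

Derivation:
After op 1 (insert('q')): buffer="qffszrzntqb" (len 11), cursors c1@1 c2@10, authorship 1........2.
After op 2 (insert('h')): buffer="qhffszrzntqhb" (len 13), cursors c1@2 c2@12, authorship 11........22.
After op 3 (move_right): buffer="qhffszrzntqhb" (len 13), cursors c1@3 c2@13, authorship 11........22.
After op 4 (delete): buffer="qhfszrzntqh" (len 11), cursors c1@2 c2@11, authorship 11.......22
After op 5 (move_left): buffer="qhfszrzntqh" (len 11), cursors c1@1 c2@10, authorship 11.......22
After op 6 (move_left): buffer="qhfszrzntqh" (len 11), cursors c1@0 c2@9, authorship 11.......22
After op 7 (insert('o')): buffer="oqhfszrzntoqh" (len 13), cursors c1@1 c2@11, authorship 111.......222
After op 8 (insert('d')): buffer="odqhfszrzntodqh" (len 15), cursors c1@2 c2@13, authorship 1111.......2222
Authorship (.=original, N=cursor N): 1 1 1 1 . . . . . . . 2 2 2 2
Index 14: author = 2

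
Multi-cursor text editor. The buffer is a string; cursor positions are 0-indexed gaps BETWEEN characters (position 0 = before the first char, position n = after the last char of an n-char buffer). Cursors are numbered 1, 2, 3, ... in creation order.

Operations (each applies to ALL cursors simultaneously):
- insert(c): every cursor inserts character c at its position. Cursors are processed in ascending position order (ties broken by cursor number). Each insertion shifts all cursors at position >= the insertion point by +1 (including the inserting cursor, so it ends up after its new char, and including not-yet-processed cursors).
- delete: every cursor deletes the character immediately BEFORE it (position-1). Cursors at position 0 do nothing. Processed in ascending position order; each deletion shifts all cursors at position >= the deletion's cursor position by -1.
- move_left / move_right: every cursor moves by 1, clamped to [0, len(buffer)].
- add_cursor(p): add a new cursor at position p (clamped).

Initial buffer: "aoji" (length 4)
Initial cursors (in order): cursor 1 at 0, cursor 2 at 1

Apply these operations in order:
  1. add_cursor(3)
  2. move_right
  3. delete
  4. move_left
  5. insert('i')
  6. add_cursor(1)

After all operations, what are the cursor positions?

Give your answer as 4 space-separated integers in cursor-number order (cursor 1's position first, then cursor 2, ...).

After op 1 (add_cursor(3)): buffer="aoji" (len 4), cursors c1@0 c2@1 c3@3, authorship ....
After op 2 (move_right): buffer="aoji" (len 4), cursors c1@1 c2@2 c3@4, authorship ....
After op 3 (delete): buffer="j" (len 1), cursors c1@0 c2@0 c3@1, authorship .
After op 4 (move_left): buffer="j" (len 1), cursors c1@0 c2@0 c3@0, authorship .
After op 5 (insert('i')): buffer="iiij" (len 4), cursors c1@3 c2@3 c3@3, authorship 123.
After op 6 (add_cursor(1)): buffer="iiij" (len 4), cursors c4@1 c1@3 c2@3 c3@3, authorship 123.

Answer: 3 3 3 1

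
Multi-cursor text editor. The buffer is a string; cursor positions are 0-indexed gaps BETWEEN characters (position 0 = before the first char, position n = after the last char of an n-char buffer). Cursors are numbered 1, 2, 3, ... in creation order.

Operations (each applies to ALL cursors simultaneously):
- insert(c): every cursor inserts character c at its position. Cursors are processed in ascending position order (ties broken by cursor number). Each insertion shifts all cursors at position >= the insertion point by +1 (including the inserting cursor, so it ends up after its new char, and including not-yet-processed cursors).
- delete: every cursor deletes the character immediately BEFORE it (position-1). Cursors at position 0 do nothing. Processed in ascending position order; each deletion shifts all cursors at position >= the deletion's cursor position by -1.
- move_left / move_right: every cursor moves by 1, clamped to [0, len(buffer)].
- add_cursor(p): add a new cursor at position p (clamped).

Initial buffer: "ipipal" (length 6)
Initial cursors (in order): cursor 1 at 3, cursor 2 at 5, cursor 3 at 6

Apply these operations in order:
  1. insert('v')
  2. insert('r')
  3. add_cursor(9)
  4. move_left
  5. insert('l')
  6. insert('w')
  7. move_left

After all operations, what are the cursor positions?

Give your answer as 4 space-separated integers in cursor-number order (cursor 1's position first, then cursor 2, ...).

After op 1 (insert('v')): buffer="ipivpavlv" (len 9), cursors c1@4 c2@7 c3@9, authorship ...1..2.3
After op 2 (insert('r')): buffer="ipivrpavrlvr" (len 12), cursors c1@5 c2@9 c3@12, authorship ...11..22.33
After op 3 (add_cursor(9)): buffer="ipivrpavrlvr" (len 12), cursors c1@5 c2@9 c4@9 c3@12, authorship ...11..22.33
After op 4 (move_left): buffer="ipivrpavrlvr" (len 12), cursors c1@4 c2@8 c4@8 c3@11, authorship ...11..22.33
After op 5 (insert('l')): buffer="ipivlrpavllrlvlr" (len 16), cursors c1@5 c2@11 c4@11 c3@15, authorship ...111..2242.333
After op 6 (insert('w')): buffer="ipivlwrpavllwwrlvlwr" (len 20), cursors c1@6 c2@14 c4@14 c3@19, authorship ...1111..224242.3333
After op 7 (move_left): buffer="ipivlwrpavllwwrlvlwr" (len 20), cursors c1@5 c2@13 c4@13 c3@18, authorship ...1111..224242.3333

Answer: 5 13 18 13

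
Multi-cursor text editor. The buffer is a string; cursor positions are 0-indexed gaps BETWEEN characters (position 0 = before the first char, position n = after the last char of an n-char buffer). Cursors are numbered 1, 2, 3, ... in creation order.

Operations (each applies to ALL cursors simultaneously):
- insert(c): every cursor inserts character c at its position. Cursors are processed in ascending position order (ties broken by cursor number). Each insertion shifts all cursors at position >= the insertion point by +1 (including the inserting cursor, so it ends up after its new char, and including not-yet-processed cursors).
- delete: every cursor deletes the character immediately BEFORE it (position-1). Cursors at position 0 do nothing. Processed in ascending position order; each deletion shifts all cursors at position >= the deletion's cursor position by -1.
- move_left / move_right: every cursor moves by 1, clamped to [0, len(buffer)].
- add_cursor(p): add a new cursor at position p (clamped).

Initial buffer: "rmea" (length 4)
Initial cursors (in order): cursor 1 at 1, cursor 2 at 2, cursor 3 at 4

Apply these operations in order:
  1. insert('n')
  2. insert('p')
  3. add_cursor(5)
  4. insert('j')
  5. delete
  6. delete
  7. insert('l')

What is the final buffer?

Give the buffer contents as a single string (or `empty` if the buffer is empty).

After op 1 (insert('n')): buffer="rnmnean" (len 7), cursors c1@2 c2@4 c3@7, authorship .1.2..3
After op 2 (insert('p')): buffer="rnpmnpeanp" (len 10), cursors c1@3 c2@6 c3@10, authorship .11.22..33
After op 3 (add_cursor(5)): buffer="rnpmnpeanp" (len 10), cursors c1@3 c4@5 c2@6 c3@10, authorship .11.22..33
After op 4 (insert('j')): buffer="rnpjmnjpjeanpj" (len 14), cursors c1@4 c4@7 c2@9 c3@14, authorship .111.2422..333
After op 5 (delete): buffer="rnpmnpeanp" (len 10), cursors c1@3 c4@5 c2@6 c3@10, authorship .11.22..33
After op 6 (delete): buffer="rnmean" (len 6), cursors c1@2 c2@3 c4@3 c3@6, authorship .1...3
After op 7 (insert('l')): buffer="rnlmlleanl" (len 10), cursors c1@3 c2@6 c4@6 c3@10, authorship .11.24..33

Answer: rnlmlleanl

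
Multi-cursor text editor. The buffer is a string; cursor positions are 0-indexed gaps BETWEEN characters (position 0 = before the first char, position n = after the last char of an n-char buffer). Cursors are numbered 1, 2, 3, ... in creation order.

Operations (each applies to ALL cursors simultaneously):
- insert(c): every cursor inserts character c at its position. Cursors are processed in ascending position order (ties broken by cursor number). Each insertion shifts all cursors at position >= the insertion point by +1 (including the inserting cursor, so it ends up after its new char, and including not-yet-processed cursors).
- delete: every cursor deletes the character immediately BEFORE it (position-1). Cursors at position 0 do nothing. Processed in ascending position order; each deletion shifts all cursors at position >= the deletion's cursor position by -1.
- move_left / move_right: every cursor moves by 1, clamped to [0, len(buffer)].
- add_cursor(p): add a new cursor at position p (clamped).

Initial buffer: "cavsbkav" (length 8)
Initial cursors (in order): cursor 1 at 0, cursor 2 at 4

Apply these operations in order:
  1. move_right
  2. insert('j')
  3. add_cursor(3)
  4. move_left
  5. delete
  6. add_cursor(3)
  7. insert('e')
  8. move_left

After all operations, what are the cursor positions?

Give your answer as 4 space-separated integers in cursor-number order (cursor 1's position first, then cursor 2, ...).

After op 1 (move_right): buffer="cavsbkav" (len 8), cursors c1@1 c2@5, authorship ........
After op 2 (insert('j')): buffer="cjavsbjkav" (len 10), cursors c1@2 c2@7, authorship .1....2...
After op 3 (add_cursor(3)): buffer="cjavsbjkav" (len 10), cursors c1@2 c3@3 c2@7, authorship .1....2...
After op 4 (move_left): buffer="cjavsbjkav" (len 10), cursors c1@1 c3@2 c2@6, authorship .1....2...
After op 5 (delete): buffer="avsjkav" (len 7), cursors c1@0 c3@0 c2@3, authorship ...2...
After op 6 (add_cursor(3)): buffer="avsjkav" (len 7), cursors c1@0 c3@0 c2@3 c4@3, authorship ...2...
After op 7 (insert('e')): buffer="eeavseejkav" (len 11), cursors c1@2 c3@2 c2@7 c4@7, authorship 13...242...
After op 8 (move_left): buffer="eeavseejkav" (len 11), cursors c1@1 c3@1 c2@6 c4@6, authorship 13...242...

Answer: 1 6 1 6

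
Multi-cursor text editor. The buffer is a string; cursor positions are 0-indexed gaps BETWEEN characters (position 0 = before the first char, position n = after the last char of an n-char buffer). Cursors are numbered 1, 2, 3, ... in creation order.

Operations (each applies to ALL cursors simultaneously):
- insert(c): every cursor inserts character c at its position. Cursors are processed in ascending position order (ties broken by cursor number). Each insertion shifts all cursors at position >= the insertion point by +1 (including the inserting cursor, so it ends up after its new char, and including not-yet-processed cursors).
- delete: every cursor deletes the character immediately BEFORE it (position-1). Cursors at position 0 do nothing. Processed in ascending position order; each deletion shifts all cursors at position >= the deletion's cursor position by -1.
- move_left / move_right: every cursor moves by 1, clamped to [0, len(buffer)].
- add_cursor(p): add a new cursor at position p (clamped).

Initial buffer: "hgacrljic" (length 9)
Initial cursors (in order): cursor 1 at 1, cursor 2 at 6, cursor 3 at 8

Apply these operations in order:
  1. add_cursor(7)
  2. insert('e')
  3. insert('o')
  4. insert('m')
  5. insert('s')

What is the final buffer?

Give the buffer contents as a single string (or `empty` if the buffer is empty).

Answer: heomsgacrleomsjeomsieomsc

Derivation:
After op 1 (add_cursor(7)): buffer="hgacrljic" (len 9), cursors c1@1 c2@6 c4@7 c3@8, authorship .........
After op 2 (insert('e')): buffer="hegacrlejeiec" (len 13), cursors c1@2 c2@8 c4@10 c3@12, authorship .1.....2.4.3.
After op 3 (insert('o')): buffer="heogacrleojeoieoc" (len 17), cursors c1@3 c2@10 c4@13 c3@16, authorship .11.....22.44.33.
After op 4 (insert('m')): buffer="heomgacrleomjeomieomc" (len 21), cursors c1@4 c2@12 c4@16 c3@20, authorship .111.....222.444.333.
After op 5 (insert('s')): buffer="heomsgacrleomsjeomsieomsc" (len 25), cursors c1@5 c2@14 c4@19 c3@24, authorship .1111.....2222.4444.3333.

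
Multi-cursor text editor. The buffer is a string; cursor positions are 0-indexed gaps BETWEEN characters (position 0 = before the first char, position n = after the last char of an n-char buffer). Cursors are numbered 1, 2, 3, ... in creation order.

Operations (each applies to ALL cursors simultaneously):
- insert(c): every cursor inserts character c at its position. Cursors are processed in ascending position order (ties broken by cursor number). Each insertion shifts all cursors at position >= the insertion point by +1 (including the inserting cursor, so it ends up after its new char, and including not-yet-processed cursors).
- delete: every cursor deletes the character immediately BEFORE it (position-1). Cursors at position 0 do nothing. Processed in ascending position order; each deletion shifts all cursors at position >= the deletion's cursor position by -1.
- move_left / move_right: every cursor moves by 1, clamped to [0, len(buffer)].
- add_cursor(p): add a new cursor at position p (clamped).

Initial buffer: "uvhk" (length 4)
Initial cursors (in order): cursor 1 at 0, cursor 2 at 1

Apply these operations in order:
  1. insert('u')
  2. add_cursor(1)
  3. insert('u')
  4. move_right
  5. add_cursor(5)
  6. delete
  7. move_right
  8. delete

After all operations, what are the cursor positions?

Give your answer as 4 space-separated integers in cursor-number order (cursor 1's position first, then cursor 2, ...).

Answer: 0 0 0 0

Derivation:
After op 1 (insert('u')): buffer="uuuvhk" (len 6), cursors c1@1 c2@3, authorship 1.2...
After op 2 (add_cursor(1)): buffer="uuuvhk" (len 6), cursors c1@1 c3@1 c2@3, authorship 1.2...
After op 3 (insert('u')): buffer="uuuuuuvhk" (len 9), cursors c1@3 c3@3 c2@6, authorship 113.22...
After op 4 (move_right): buffer="uuuuuuvhk" (len 9), cursors c1@4 c3@4 c2@7, authorship 113.22...
After op 5 (add_cursor(5)): buffer="uuuuuuvhk" (len 9), cursors c1@4 c3@4 c4@5 c2@7, authorship 113.22...
After op 6 (delete): buffer="uuuhk" (len 5), cursors c1@2 c3@2 c4@2 c2@3, authorship 112..
After op 7 (move_right): buffer="uuuhk" (len 5), cursors c1@3 c3@3 c4@3 c2@4, authorship 112..
After op 8 (delete): buffer="k" (len 1), cursors c1@0 c2@0 c3@0 c4@0, authorship .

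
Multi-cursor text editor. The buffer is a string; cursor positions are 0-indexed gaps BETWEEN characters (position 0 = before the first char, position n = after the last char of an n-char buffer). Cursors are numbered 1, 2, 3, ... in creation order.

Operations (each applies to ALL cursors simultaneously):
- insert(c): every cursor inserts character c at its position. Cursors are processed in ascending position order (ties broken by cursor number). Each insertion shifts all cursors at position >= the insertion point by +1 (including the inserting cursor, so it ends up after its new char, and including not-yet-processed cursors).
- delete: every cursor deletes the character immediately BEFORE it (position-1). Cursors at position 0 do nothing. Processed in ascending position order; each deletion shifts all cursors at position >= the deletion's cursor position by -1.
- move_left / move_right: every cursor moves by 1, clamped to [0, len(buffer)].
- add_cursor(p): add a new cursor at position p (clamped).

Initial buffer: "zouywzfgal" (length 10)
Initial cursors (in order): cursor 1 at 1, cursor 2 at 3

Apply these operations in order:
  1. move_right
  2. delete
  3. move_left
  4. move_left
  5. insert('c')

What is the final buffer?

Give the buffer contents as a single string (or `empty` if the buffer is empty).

Answer: cczuwzfgal

Derivation:
After op 1 (move_right): buffer="zouywzfgal" (len 10), cursors c1@2 c2@4, authorship ..........
After op 2 (delete): buffer="zuwzfgal" (len 8), cursors c1@1 c2@2, authorship ........
After op 3 (move_left): buffer="zuwzfgal" (len 8), cursors c1@0 c2@1, authorship ........
After op 4 (move_left): buffer="zuwzfgal" (len 8), cursors c1@0 c2@0, authorship ........
After op 5 (insert('c')): buffer="cczuwzfgal" (len 10), cursors c1@2 c2@2, authorship 12........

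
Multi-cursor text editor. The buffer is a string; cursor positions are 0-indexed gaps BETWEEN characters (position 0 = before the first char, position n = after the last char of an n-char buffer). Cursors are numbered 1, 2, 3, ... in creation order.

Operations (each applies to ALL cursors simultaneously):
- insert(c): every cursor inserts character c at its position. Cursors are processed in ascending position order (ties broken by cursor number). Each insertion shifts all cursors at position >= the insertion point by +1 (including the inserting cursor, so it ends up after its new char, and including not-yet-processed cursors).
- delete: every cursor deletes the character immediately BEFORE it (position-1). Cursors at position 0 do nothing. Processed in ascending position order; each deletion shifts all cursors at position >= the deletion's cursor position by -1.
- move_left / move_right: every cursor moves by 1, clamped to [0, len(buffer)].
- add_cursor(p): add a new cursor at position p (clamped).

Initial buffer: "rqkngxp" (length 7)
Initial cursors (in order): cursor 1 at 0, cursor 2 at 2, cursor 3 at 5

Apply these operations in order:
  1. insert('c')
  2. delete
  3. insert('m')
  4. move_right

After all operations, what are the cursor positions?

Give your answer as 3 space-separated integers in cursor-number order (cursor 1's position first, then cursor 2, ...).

After op 1 (insert('c')): buffer="crqckngcxp" (len 10), cursors c1@1 c2@4 c3@8, authorship 1..2...3..
After op 2 (delete): buffer="rqkngxp" (len 7), cursors c1@0 c2@2 c3@5, authorship .......
After op 3 (insert('m')): buffer="mrqmkngmxp" (len 10), cursors c1@1 c2@4 c3@8, authorship 1..2...3..
After op 4 (move_right): buffer="mrqmkngmxp" (len 10), cursors c1@2 c2@5 c3@9, authorship 1..2...3..

Answer: 2 5 9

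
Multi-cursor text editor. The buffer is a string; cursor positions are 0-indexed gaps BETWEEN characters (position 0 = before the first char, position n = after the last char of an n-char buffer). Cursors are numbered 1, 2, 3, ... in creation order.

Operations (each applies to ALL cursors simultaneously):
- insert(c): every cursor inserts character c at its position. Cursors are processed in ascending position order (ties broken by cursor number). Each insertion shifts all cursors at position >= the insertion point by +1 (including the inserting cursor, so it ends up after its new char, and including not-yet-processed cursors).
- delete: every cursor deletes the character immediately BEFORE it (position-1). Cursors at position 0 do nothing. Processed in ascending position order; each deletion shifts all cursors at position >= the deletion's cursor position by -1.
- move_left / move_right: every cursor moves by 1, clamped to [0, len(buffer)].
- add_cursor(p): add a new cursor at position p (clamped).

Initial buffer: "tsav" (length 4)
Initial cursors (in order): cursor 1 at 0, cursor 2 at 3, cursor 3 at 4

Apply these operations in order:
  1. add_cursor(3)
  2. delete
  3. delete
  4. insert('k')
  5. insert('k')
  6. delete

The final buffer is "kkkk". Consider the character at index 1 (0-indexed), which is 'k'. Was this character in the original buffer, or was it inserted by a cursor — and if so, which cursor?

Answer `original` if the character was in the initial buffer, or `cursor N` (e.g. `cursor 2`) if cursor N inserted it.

After op 1 (add_cursor(3)): buffer="tsav" (len 4), cursors c1@0 c2@3 c4@3 c3@4, authorship ....
After op 2 (delete): buffer="t" (len 1), cursors c1@0 c2@1 c3@1 c4@1, authorship .
After op 3 (delete): buffer="" (len 0), cursors c1@0 c2@0 c3@0 c4@0, authorship 
After op 4 (insert('k')): buffer="kkkk" (len 4), cursors c1@4 c2@4 c3@4 c4@4, authorship 1234
After op 5 (insert('k')): buffer="kkkkkkkk" (len 8), cursors c1@8 c2@8 c3@8 c4@8, authorship 12341234
After op 6 (delete): buffer="kkkk" (len 4), cursors c1@4 c2@4 c3@4 c4@4, authorship 1234
Authorship (.=original, N=cursor N): 1 2 3 4
Index 1: author = 2

Answer: cursor 2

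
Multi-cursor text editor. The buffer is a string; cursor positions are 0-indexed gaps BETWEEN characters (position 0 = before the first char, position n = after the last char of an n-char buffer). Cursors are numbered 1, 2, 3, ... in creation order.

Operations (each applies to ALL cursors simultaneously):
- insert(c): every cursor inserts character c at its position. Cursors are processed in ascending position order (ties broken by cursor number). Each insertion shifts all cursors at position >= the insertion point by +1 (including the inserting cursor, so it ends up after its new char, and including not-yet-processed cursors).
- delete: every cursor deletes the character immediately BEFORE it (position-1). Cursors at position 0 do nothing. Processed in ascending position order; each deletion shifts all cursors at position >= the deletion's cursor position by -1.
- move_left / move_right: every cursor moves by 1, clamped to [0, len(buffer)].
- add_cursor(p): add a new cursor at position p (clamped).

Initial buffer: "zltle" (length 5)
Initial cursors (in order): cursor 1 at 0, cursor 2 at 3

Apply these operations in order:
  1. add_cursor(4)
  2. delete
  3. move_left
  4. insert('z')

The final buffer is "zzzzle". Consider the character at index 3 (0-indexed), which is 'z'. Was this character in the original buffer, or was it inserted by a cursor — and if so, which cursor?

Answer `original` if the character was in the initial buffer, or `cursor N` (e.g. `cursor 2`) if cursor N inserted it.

Answer: cursor 3

Derivation:
After op 1 (add_cursor(4)): buffer="zltle" (len 5), cursors c1@0 c2@3 c3@4, authorship .....
After op 2 (delete): buffer="zle" (len 3), cursors c1@0 c2@2 c3@2, authorship ...
After op 3 (move_left): buffer="zle" (len 3), cursors c1@0 c2@1 c3@1, authorship ...
After op 4 (insert('z')): buffer="zzzzle" (len 6), cursors c1@1 c2@4 c3@4, authorship 1.23..
Authorship (.=original, N=cursor N): 1 . 2 3 . .
Index 3: author = 3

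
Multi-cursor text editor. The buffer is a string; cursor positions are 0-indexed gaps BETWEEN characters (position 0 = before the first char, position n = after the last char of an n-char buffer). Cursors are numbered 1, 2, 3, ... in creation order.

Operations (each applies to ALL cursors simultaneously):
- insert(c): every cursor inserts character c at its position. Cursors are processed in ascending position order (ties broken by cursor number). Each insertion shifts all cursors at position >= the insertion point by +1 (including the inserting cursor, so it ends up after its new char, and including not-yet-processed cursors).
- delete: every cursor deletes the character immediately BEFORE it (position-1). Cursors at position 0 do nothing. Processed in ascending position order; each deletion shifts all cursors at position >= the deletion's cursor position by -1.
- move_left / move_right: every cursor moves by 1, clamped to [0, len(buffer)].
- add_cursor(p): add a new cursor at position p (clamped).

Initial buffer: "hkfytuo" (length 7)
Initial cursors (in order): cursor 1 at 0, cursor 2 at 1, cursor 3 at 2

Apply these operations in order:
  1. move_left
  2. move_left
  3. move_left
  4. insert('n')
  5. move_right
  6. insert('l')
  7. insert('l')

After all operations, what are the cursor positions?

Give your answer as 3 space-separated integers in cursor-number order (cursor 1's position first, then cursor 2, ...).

Answer: 10 10 10

Derivation:
After op 1 (move_left): buffer="hkfytuo" (len 7), cursors c1@0 c2@0 c3@1, authorship .......
After op 2 (move_left): buffer="hkfytuo" (len 7), cursors c1@0 c2@0 c3@0, authorship .......
After op 3 (move_left): buffer="hkfytuo" (len 7), cursors c1@0 c2@0 c3@0, authorship .......
After op 4 (insert('n')): buffer="nnnhkfytuo" (len 10), cursors c1@3 c2@3 c3@3, authorship 123.......
After op 5 (move_right): buffer="nnnhkfytuo" (len 10), cursors c1@4 c2@4 c3@4, authorship 123.......
After op 6 (insert('l')): buffer="nnnhlllkfytuo" (len 13), cursors c1@7 c2@7 c3@7, authorship 123.123......
After op 7 (insert('l')): buffer="nnnhllllllkfytuo" (len 16), cursors c1@10 c2@10 c3@10, authorship 123.123123......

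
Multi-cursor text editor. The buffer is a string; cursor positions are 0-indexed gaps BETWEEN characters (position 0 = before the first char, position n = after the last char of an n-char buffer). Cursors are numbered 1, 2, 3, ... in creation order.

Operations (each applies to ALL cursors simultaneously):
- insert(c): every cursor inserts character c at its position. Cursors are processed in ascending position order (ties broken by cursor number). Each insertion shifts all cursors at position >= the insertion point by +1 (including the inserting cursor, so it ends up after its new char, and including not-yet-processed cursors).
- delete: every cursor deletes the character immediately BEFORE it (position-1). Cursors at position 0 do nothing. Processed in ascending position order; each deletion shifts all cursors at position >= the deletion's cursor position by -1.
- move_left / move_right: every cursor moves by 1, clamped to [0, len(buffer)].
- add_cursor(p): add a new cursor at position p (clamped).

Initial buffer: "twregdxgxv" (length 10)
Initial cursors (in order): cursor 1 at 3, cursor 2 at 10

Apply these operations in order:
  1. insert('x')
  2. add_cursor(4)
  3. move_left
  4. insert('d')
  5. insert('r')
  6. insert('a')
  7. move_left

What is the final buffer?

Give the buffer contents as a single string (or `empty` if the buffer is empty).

After op 1 (insert('x')): buffer="twrxegdxgxvx" (len 12), cursors c1@4 c2@12, authorship ...1.......2
After op 2 (add_cursor(4)): buffer="twrxegdxgxvx" (len 12), cursors c1@4 c3@4 c2@12, authorship ...1.......2
After op 3 (move_left): buffer="twrxegdxgxvx" (len 12), cursors c1@3 c3@3 c2@11, authorship ...1.......2
After op 4 (insert('d')): buffer="twrddxegdxgxvdx" (len 15), cursors c1@5 c3@5 c2@14, authorship ...131.......22
After op 5 (insert('r')): buffer="twrddrrxegdxgxvdrx" (len 18), cursors c1@7 c3@7 c2@17, authorship ...13131.......222
After op 6 (insert('a')): buffer="twrddrraaxegdxgxvdrax" (len 21), cursors c1@9 c3@9 c2@20, authorship ...1313131.......2222
After op 7 (move_left): buffer="twrddrraaxegdxgxvdrax" (len 21), cursors c1@8 c3@8 c2@19, authorship ...1313131.......2222

Answer: twrddrraaxegdxgxvdrax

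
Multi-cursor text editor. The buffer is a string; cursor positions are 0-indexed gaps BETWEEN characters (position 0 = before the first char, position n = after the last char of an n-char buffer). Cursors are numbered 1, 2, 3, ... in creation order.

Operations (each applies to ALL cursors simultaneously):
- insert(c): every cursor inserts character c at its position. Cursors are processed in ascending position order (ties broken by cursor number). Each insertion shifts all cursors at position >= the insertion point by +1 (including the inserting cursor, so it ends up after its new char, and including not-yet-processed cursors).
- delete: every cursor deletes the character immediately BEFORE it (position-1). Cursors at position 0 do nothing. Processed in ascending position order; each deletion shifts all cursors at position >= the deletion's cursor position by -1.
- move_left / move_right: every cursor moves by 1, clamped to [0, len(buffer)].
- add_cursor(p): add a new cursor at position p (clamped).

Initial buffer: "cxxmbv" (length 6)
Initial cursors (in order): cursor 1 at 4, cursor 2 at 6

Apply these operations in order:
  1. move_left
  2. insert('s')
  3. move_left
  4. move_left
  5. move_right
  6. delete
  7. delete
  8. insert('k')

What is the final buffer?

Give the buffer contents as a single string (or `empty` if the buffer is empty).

Answer: cksksv

Derivation:
After op 1 (move_left): buffer="cxxmbv" (len 6), cursors c1@3 c2@5, authorship ......
After op 2 (insert('s')): buffer="cxxsmbsv" (len 8), cursors c1@4 c2@7, authorship ...1..2.
After op 3 (move_left): buffer="cxxsmbsv" (len 8), cursors c1@3 c2@6, authorship ...1..2.
After op 4 (move_left): buffer="cxxsmbsv" (len 8), cursors c1@2 c2@5, authorship ...1..2.
After op 5 (move_right): buffer="cxxsmbsv" (len 8), cursors c1@3 c2@6, authorship ...1..2.
After op 6 (delete): buffer="cxsmsv" (len 6), cursors c1@2 c2@4, authorship ..1.2.
After op 7 (delete): buffer="cssv" (len 4), cursors c1@1 c2@2, authorship .12.
After op 8 (insert('k')): buffer="cksksv" (len 6), cursors c1@2 c2@4, authorship .1122.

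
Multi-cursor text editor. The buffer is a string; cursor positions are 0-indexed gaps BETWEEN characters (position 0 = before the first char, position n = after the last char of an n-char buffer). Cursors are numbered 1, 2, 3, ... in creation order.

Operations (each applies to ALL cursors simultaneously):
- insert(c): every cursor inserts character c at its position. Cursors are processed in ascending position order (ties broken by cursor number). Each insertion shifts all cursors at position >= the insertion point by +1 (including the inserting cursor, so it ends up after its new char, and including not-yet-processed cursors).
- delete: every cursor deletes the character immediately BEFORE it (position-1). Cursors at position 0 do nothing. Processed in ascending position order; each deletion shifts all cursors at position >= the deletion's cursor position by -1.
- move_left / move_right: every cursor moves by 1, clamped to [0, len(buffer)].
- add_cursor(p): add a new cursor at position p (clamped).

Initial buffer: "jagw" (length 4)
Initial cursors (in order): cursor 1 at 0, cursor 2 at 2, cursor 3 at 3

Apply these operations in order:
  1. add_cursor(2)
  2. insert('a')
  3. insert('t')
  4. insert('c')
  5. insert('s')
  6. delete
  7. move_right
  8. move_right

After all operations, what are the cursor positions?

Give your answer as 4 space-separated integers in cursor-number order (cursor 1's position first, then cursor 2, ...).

Answer: 5 13 16 13

Derivation:
After op 1 (add_cursor(2)): buffer="jagw" (len 4), cursors c1@0 c2@2 c4@2 c3@3, authorship ....
After op 2 (insert('a')): buffer="ajaaagaw" (len 8), cursors c1@1 c2@5 c4@5 c3@7, authorship 1..24.3.
After op 3 (insert('t')): buffer="atjaaattgatw" (len 12), cursors c1@2 c2@8 c4@8 c3@11, authorship 11..2424.33.
After op 4 (insert('c')): buffer="atcjaaattccgatcw" (len 16), cursors c1@3 c2@11 c4@11 c3@15, authorship 111..242424.333.
After op 5 (insert('s')): buffer="atcsjaaattccssgatcsw" (len 20), cursors c1@4 c2@14 c4@14 c3@19, authorship 1111..24242424.3333.
After op 6 (delete): buffer="atcjaaattccgatcw" (len 16), cursors c1@3 c2@11 c4@11 c3@15, authorship 111..242424.333.
After op 7 (move_right): buffer="atcjaaattccgatcw" (len 16), cursors c1@4 c2@12 c4@12 c3@16, authorship 111..242424.333.
After op 8 (move_right): buffer="atcjaaattccgatcw" (len 16), cursors c1@5 c2@13 c4@13 c3@16, authorship 111..242424.333.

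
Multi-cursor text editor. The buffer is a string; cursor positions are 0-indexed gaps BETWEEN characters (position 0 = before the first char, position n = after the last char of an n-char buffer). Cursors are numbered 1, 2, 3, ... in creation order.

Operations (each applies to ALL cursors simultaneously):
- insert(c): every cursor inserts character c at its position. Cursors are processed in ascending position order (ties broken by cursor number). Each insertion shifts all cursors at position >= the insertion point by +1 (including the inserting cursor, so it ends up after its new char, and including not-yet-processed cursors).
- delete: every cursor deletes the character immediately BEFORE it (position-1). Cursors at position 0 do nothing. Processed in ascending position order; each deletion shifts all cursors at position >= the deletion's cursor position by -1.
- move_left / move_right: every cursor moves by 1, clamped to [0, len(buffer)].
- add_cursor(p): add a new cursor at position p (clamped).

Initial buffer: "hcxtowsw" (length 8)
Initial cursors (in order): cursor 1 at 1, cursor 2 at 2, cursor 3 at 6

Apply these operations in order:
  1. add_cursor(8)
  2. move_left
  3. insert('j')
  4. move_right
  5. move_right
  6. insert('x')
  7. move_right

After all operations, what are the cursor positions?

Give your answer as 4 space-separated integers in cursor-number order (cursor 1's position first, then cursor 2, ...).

Answer: 5 8 14 16

Derivation:
After op 1 (add_cursor(8)): buffer="hcxtowsw" (len 8), cursors c1@1 c2@2 c3@6 c4@8, authorship ........
After op 2 (move_left): buffer="hcxtowsw" (len 8), cursors c1@0 c2@1 c3@5 c4@7, authorship ........
After op 3 (insert('j')): buffer="jhjcxtojwsjw" (len 12), cursors c1@1 c2@3 c3@8 c4@11, authorship 1.2....3..4.
After op 4 (move_right): buffer="jhjcxtojwsjw" (len 12), cursors c1@2 c2@4 c3@9 c4@12, authorship 1.2....3..4.
After op 5 (move_right): buffer="jhjcxtojwsjw" (len 12), cursors c1@3 c2@5 c3@10 c4@12, authorship 1.2....3..4.
After op 6 (insert('x')): buffer="jhjxcxxtojwsxjwx" (len 16), cursors c1@4 c2@7 c3@13 c4@16, authorship 1.21..2..3..34.4
After op 7 (move_right): buffer="jhjxcxxtojwsxjwx" (len 16), cursors c1@5 c2@8 c3@14 c4@16, authorship 1.21..2..3..34.4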